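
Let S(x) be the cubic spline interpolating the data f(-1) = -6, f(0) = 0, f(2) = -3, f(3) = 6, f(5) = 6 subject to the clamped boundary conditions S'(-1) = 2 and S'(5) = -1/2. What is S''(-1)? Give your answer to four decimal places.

Let m_i = S''(x_i). Step sizes h_i = 1, 2, 1, 2; slopes of the chords Δ_i = (y_(i+1) - y_i)/h_i = 6, -3/2, 9, 0.
  1·m_0 + 6·m_1 + 2·m_2 = 6(Δ_1 - Δ_0) = -45
  2·m_1 + 6·m_2 + 1·m_3 = 6(Δ_2 - Δ_1) = 63
  1·m_2 + 6·m_3 + 2·m_4 = 6(Δ_3 - Δ_2) = -54
Clamped end conditions give two more equations: 2h_0·m_0 + h_0·m_1 = 6(Δ_0 - S'(-1)) = 24 and h_3·m_3 + 2h_3·m_4 = 6(S'(5) - Δ_3) = -3.
Solving: m_0 = 1912/93, m_1 = -1592/93, m_2 = 3455/186, m_3 = -1322/93, m_4 = 2365/372.

20.5591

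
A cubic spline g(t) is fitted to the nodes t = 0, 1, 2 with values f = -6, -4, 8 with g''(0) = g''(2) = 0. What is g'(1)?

7

Let σ_i = g''(x_i). Step sizes h_i = 1, 1; slopes of the chords Δ_i = (y_(i+1) - y_i)/h_i = 2, 12.
  1·σ_0 + 4·σ_1 + 1·σ_2 = 6(Δ_1 - Δ_0) = 60
Natural end conditions: σ_0 = σ_2 = 0.
Hence σ_0 = 0, σ_1 = 15, σ_2 = 0.
On [1, 2], g'(t) = b_1 + 2c_1·(t - 1) + 3d_1·(t - 1)² with b_1 = Δ_1 - h_1(2σ_1 + σ_2)/6 = 7, c_1 = σ_1/2 = 15/2, d_1 = (σ_2 - σ_1)/(6h_1) = -5/2. So g'(1) = 7.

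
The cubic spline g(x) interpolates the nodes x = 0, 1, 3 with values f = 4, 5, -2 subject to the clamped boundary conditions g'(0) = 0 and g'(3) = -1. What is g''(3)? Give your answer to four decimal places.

Write M_i for g''(x_i). With h_i = 1, 2 and divided differences Δ_i = 1, -7/2, the continuity of g' gives the tridiagonal system
  1·M_0 + 6·M_1 + 2·M_2 = 6(Δ_1 - Δ_0) = -27
Clamped end conditions give two more equations: 2h_0·M_0 + h_0·M_1 = 6(Δ_0 - g'(0)) = 6 and h_1·M_1 + 2h_1·M_2 = 6(g'(3) - Δ_1) = 15.
Solving the tridiagonal system: M_0 = 43/6, M_1 = -25/3, M_2 = 95/12.

7.9167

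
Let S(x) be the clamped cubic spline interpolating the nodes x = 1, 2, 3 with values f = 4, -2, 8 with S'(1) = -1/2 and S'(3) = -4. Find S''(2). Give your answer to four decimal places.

51.5000

With m_i denoting the second derivative at x_i, h_i = 1, 1, and Δ_i = (y_(i+1) − y_i)/h_i = -6, 10:
  1·m_0 + 4·m_1 + 1·m_2 = 6(Δ_1 - Δ_0) = 96
Clamped end conditions give two more equations: 2h_0·m_0 + h_0·m_1 = 6(Δ_0 - S'(1)) = -33 and h_1·m_1 + 2h_1·m_2 = 6(S'(3) - Δ_1) = -84.
Solving the tridiagonal system: m_0 = -169/4, m_1 = 103/2, m_2 = -271/4.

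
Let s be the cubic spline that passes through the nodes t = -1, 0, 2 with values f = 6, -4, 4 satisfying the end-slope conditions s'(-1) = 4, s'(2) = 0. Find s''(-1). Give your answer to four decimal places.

-57.3333

Let m_i = s''(x_i). Step sizes h_i = 1, 2; slopes of the chords Δ_i = (y_(i+1) - y_i)/h_i = -10, 4.
  1·m_0 + 6·m_1 + 2·m_2 = 6(Δ_1 - Δ_0) = 84
Clamped end conditions give two more equations: 2h_0·m_0 + h_0·m_1 = 6(Δ_0 - s'(-1)) = -84 and h_1·m_1 + 2h_1·m_2 = 6(s'(2) - Δ_1) = -24.
Forward elimination and back-substitution give m_0 = -172/3, m_1 = 92/3, m_2 = -64/3.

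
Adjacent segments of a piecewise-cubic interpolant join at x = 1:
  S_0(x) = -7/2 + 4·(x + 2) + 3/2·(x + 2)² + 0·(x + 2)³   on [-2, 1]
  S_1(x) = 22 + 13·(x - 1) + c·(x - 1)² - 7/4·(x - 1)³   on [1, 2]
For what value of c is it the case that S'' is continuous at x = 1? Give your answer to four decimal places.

1.5000

S_0''(x) = 3 + 0·(x + 2), so S_0''(1) = 3. On the right, S_1''(1) = 2c, so c = 3/2.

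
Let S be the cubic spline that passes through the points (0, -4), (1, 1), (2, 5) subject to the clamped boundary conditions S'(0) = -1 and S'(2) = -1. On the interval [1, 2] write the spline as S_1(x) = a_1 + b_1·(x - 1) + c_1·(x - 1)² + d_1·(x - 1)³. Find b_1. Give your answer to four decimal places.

Write M_i for S''(x_i). With h_i = 1, 1 and divided differences Δ_i = 5, 4, the continuity of S' gives the tridiagonal system
  1·M_0 + 4·M_1 + 1·M_2 = 6(Δ_1 - Δ_0) = -6
Clamped end conditions give two more equations: 2h_0·M_0 + h_0·M_1 = 6(Δ_0 - S'(0)) = 36 and h_1·M_1 + 2h_1·M_2 = 6(S'(2) - Δ_1) = -30.
Forward elimination and back-substitution give M_0 = 39/2, M_1 = -3, M_2 = -27/2.
On [1, 2], with S_1(x) = a_1 + b_1·(x - 1) + c_1·(x - 1)² + d_1·(x - 1)³: c_1 = M_1/2 = -3/2, d_1 = (M_2 - M_1)/(6h_1) = -7/4, b_1 = Δ_1 - h_1(2M_1 + M_2)/6 = 29/4.

7.2500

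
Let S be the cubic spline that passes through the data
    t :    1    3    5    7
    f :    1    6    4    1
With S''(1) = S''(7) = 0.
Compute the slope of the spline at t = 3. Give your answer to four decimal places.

Put M_i = S'' at the i-th knot. Here h = (2, 2, 2) and Δ = (5/2, -1, -3/2), so the interior equations h_(i-1)·M_(i-1) + 2(h_(i-1)+h_i)·M_i + h_i·M_(i+1) = 6(Δ_i − Δ_(i-1)) read
  2·M_0 + 8·M_1 + 2·M_2 = 6(Δ_1 - Δ_0) = -21
  2·M_1 + 8·M_2 + 2·M_3 = 6(Δ_2 - Δ_1) = -3
Natural end conditions: M_0 = M_3 = 0.
Forward elimination and back-substitution give M_0 = 0, M_1 = -27/10, M_2 = 3/10, M_3 = 0.
On [3, 5], S'(t) = b_1 + 2c_1·(t - 3) + 3d_1·(t - 3)² with b_1 = Δ_1 - h_1(2M_1 + M_2)/6 = 7/10, c_1 = M_1/2 = -27/20, d_1 = (M_2 - M_1)/(6h_1) = 1/4. So S'(3) = 7/10.

0.7000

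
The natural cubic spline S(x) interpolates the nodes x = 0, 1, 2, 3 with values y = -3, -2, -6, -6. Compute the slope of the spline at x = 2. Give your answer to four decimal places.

Let M_i = S''(x_i). Step sizes h_i = 1, 1, 1; slopes of the chords Δ_i = (y_(i+1) - y_i)/h_i = 1, -4, 0.
  1·M_0 + 4·M_1 + 1·M_2 = 6(Δ_1 - Δ_0) = -30
  1·M_1 + 4·M_2 + 1·M_3 = 6(Δ_2 - Δ_1) = 24
Natural end conditions: M_0 = M_3 = 0.
Solving the tridiagonal system: M_0 = 0, M_1 = -48/5, M_2 = 42/5, M_3 = 0.
On [2, 3], S'(x) = b_2 + 2c_2·(x - 2) + 3d_2·(x - 2)² with b_2 = Δ_2 - h_2(2M_2 + M_3)/6 = -14/5, c_2 = M_2/2 = 21/5, d_2 = (M_3 - M_2)/(6h_2) = -7/5. So S'(2) = -14/5.

-2.8000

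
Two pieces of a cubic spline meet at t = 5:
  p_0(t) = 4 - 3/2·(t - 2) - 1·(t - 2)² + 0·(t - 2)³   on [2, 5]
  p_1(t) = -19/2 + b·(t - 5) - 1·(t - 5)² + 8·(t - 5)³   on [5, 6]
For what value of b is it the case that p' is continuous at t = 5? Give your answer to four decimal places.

-7.5000

p_0'(t) = -3/2 - 2·(t - 2) + 0·(t - 2)², so p_0'(5) = -15/2. On the right, p_1'(5) = b, so b = -15/2.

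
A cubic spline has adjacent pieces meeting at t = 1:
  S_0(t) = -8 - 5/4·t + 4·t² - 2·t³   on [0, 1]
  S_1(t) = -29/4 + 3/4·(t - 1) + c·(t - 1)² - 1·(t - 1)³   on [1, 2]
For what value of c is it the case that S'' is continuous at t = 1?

-2

S_0''(t) = 8 - 12·t, so S_0''(1) = -4. On the right, S_1''(1) = 2c, so c = -2.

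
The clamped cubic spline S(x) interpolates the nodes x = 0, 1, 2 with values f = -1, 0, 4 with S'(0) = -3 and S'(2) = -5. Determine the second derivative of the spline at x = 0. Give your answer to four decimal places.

Put σ_i = S'' at the i-th knot. Here h = (1, 1) and Δ = (1, 4), so the interior equations h_(i-1)·σ_(i-1) + 2(h_(i-1)+h_i)·σ_i + h_i·σ_(i+1) = 6(Δ_i − Δ_(i-1)) read
  1·σ_0 + 4·σ_1 + 1·σ_2 = 6(Δ_1 - Δ_0) = 18
Clamped end conditions give two more equations: 2h_0·σ_0 + h_0·σ_1 = 6(Δ_0 - S'(0)) = 24 and h_1·σ_1 + 2h_1·σ_2 = 6(S'(2) - Δ_1) = -54.
Hence σ_0 = 13/2, σ_1 = 11, σ_2 = -65/2.

6.5000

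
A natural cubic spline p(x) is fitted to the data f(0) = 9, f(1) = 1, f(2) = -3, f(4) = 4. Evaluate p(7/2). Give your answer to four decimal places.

With M_i denoting the second derivative at x_i, h_i = 1, 1, 2, and Δ_i = (y_(i+1) − y_i)/h_i = -8, -4, 7/2:
  1·M_0 + 4·M_1 + 1·M_2 = 6(Δ_1 - Δ_0) = 24
  1·M_1 + 6·M_2 + 2·M_3 = 6(Δ_2 - Δ_1) = 45
Natural end conditions: M_0 = M_3 = 0.
Hence M_0 = 0, M_1 = 99/23, M_2 = 156/23, M_3 = 0.
On [2, 4], p(x) = -3 - 47/46·(x - 2) + 78/23·(x - 2)² - 13/23·(x - 2)³.
With (x - 2) = 3/2: p(7/2) = 219/184.

1.1902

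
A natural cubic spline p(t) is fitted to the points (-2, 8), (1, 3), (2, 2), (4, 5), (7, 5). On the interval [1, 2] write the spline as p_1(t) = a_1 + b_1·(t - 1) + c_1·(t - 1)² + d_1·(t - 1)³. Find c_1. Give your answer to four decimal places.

Write σ_i for p''(x_i). With h_i = 3, 1, 2, 3 and divided differences Δ_i = -5/3, -1, 3/2, 0, the continuity of p' gives the tridiagonal system
  3·σ_0 + 8·σ_1 + 1·σ_2 = 6(Δ_1 - Δ_0) = 4
  1·σ_1 + 6·σ_2 + 2·σ_3 = 6(Δ_2 - Δ_1) = 15
  2·σ_2 + 10·σ_3 + 3·σ_4 = 6(Δ_3 - Δ_2) = -9
Natural end conditions: σ_0 = σ_4 = 0.
Solving: σ_0 = 0, σ_1 = 28/219, σ_2 = 652/219, σ_3 = -655/438, σ_4 = 0.
On [1, 2], with p_1(t) = a_1 + b_1·(t - 1) + c_1·(t - 1)² + d_1·(t - 1)³: c_1 = σ_1/2 = 14/219, d_1 = (σ_2 - σ_1)/(6h_1) = 104/219, b_1 = Δ_1 - h_1(2σ_1 + σ_2)/6 = -337/219.

0.0639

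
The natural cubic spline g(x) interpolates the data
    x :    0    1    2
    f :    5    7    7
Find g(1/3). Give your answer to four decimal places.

Let M_i = g''(x_i). Step sizes h_i = 1, 1; slopes of the chords Δ_i = (y_(i+1) - y_i)/h_i = 2, 0.
  1·M_0 + 4·M_1 + 1·M_2 = 6(Δ_1 - Δ_0) = -12
Natural end conditions: M_0 = M_2 = 0.
Solving the tridiagonal system: M_0 = 0, M_1 = -3, M_2 = 0.
On [0, 1], g(x) = 5 + 5/2·x + 0·x² - 1/2·x³.
With x = 1/3: g(1/3) = 157/27.

5.8148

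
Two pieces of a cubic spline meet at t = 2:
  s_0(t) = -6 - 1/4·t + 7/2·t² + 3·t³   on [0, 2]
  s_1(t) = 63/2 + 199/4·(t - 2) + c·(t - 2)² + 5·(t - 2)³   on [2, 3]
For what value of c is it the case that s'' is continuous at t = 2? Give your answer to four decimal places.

21.5000

s_0''(t) = 7 + 18·t, so s_0''(2) = 43. On the right, s_1''(2) = 2c, so c = 43/2.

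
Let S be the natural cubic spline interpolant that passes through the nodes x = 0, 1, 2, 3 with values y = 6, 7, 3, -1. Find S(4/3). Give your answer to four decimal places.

With M_i denoting the second derivative at x_i, h_i = 1, 1, 1, and Δ_i = (y_(i+1) − y_i)/h_i = 1, -4, -4:
  1·M_0 + 4·M_1 + 1·M_2 = 6(Δ_1 - Δ_0) = -30
  1·M_1 + 4·M_2 + 1·M_3 = 6(Δ_2 - Δ_1) = 0
Natural end conditions: M_0 = M_3 = 0.
Solving: M_0 = 0, M_1 = -8, M_2 = 2, M_3 = 0.
On [1, 2], S(x) = 7 - 5/3·(x - 1) - 4·(x - 1)² + 5/3·(x - 1)³.
With (x - 1) = 1/3: S(4/3) = 491/81.

6.0617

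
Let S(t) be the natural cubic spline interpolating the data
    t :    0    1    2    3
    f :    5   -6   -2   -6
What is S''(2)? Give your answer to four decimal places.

Write M_i for S''(x_i). With h_i = 1, 1, 1 and divided differences Δ_i = -11, 4, -4, the continuity of S' gives the tridiagonal system
  1·M_0 + 4·M_1 + 1·M_2 = 6(Δ_1 - Δ_0) = 90
  1·M_1 + 4·M_2 + 1·M_3 = 6(Δ_2 - Δ_1) = -48
Natural end conditions: M_0 = M_3 = 0.
Solving the tridiagonal system: M_0 = 0, M_1 = 136/5, M_2 = -94/5, M_3 = 0.

-18.8000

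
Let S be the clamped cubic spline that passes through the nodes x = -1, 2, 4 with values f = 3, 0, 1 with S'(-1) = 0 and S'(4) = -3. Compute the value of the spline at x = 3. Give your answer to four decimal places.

1.4375

Put M_i = S'' at the i-th knot. Here h = (3, 2) and Δ = (-1, 1/2), so the interior equations h_(i-1)·M_(i-1) + 2(h_(i-1)+h_i)·M_i + h_i·M_(i+1) = 6(Δ_i − Δ_(i-1)) read
  3·M_0 + 10·M_1 + 2·M_2 = 6(Δ_1 - Δ_0) = 9
Clamped end conditions give two more equations: 2h_0·M_0 + h_0·M_1 = 6(Δ_0 - S'(-1)) = -6 and h_1·M_1 + 2h_1·M_2 = 6(S'(4) - Δ_1) = -21.
Solving: M_0 = -5/2, M_1 = 3, M_2 = -27/4.
On [2, 4], S(x) = 0 + 3/4·(x - 2) + 3/2·(x - 2)² - 13/16·(x - 2)³.
With (x - 2) = 1: S(3) = 23/16.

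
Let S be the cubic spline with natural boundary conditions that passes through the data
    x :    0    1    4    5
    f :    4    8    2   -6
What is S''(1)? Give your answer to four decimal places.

-3.2727

With M_i denoting the second derivative at x_i, h_i = 1, 3, 1, and Δ_i = (y_(i+1) − y_i)/h_i = 4, -2, -8:
  1·M_0 + 8·M_1 + 3·M_2 = 6(Δ_1 - Δ_0) = -36
  3·M_1 + 8·M_2 + 1·M_3 = 6(Δ_2 - Δ_1) = -36
Natural end conditions: M_0 = M_3 = 0.
Hence M_0 = 0, M_1 = -36/11, M_2 = -36/11, M_3 = 0.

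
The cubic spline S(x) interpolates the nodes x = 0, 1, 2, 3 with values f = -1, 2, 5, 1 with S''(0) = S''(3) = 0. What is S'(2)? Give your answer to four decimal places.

Let M_i = S''(x_i). Step sizes h_i = 1, 1, 1; slopes of the chords Δ_i = (y_(i+1) - y_i)/h_i = 3, 3, -4.
  1·M_0 + 4·M_1 + 1·M_2 = 6(Δ_1 - Δ_0) = 0
  1·M_1 + 4·M_2 + 1·M_3 = 6(Δ_2 - Δ_1) = -42
Natural end conditions: M_0 = M_3 = 0.
Forward elimination and back-substitution give M_0 = 0, M_1 = 14/5, M_2 = -56/5, M_3 = 0.
On [2, 3], S'(x) = b_2 + 2c_2·(x - 2) + 3d_2·(x - 2)² with b_2 = Δ_2 - h_2(2M_2 + M_3)/6 = -4/15, c_2 = M_2/2 = -28/5, d_2 = (M_3 - M_2)/(6h_2) = 28/15. So S'(2) = -4/15.

-0.2667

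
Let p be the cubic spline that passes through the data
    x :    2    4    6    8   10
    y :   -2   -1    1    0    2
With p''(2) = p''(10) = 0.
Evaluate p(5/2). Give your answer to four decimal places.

-1.8756

Put σ_i = p'' at the i-th knot. Here h = (2, 2, 2, 2) and Δ = (1/2, 1, -1/2, 1), so the interior equations h_(i-1)·σ_(i-1) + 2(h_(i-1)+h_i)·σ_i + h_i·σ_(i+1) = 6(Δ_i − Δ_(i-1)) read
  2·σ_0 + 8·σ_1 + 2·σ_2 = 6(Δ_1 - Δ_0) = 3
  2·σ_1 + 8·σ_2 + 2·σ_3 = 6(Δ_2 - Δ_1) = -9
  2·σ_2 + 8·σ_3 + 2·σ_4 = 6(Δ_3 - Δ_2) = 9
Natural end conditions: σ_0 = σ_4 = 0.
Hence σ_0 = 0, σ_1 = 45/56, σ_2 = -12/7, σ_3 = 87/56, σ_4 = 0.
On [2, 4], p(x) = -2 + 13/56·(x - 2) + 0·(x - 2)² + 15/224·(x - 2)³.
With (x - 2) = 1/2: p(5/2) = -3361/1792.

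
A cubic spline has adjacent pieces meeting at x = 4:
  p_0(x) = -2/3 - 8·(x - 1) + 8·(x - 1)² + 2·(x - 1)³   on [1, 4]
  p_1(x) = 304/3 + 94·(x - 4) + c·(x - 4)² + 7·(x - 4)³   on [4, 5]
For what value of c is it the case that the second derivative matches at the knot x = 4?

p_0''(x) = 16 + 12·(x - 1), so p_0''(4) = 52. On the right, p_1''(4) = 2c, so c = 26.

26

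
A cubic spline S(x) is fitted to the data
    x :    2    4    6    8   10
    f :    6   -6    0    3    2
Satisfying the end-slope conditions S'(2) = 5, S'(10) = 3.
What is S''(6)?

-4

Put σ_i = S'' at the i-th knot. Here h = (2, 2, 2, 2) and Δ = (-6, 3, 3/2, -1/2), so the interior equations h_(i-1)·σ_(i-1) + 2(h_(i-1)+h_i)·σ_i + h_i·σ_(i+1) = 6(Δ_i − Δ_(i-1)) read
  2·σ_0 + 8·σ_1 + 2·σ_2 = 6(Δ_1 - Δ_0) = 54
  2·σ_1 + 8·σ_2 + 2·σ_3 = 6(Δ_2 - Δ_1) = -9
  2·σ_2 + 8·σ_3 + 2·σ_4 = 6(Δ_3 - Δ_2) = -12
Clamped end conditions give two more equations: 2h_0·σ_0 + h_0·σ_1 = 6(Δ_0 - S'(2)) = -66 and h_3·σ_3 + 2h_3·σ_4 = 6(S'(10) - Δ_3) = 21.
Solving the tridiagonal system: σ_0 = -163/7, σ_1 = 95/7, σ_2 = -4, σ_3 = -29/14, σ_4 = 44/7.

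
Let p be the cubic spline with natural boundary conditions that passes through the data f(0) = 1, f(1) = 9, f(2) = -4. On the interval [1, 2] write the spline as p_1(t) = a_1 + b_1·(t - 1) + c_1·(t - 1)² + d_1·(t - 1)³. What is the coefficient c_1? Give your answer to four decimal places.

Put σ_i = p'' at the i-th knot. Here h = (1, 1) and Δ = (8, -13), so the interior equations h_(i-1)·σ_(i-1) + 2(h_(i-1)+h_i)·σ_i + h_i·σ_(i+1) = 6(Δ_i − Δ_(i-1)) read
  1·σ_0 + 4·σ_1 + 1·σ_2 = 6(Δ_1 - Δ_0) = -126
Natural end conditions: σ_0 = σ_2 = 0.
Solving: σ_0 = 0, σ_1 = -63/2, σ_2 = 0.
On [1, 2], with p_1(t) = a_1 + b_1·(t - 1) + c_1·(t - 1)² + d_1·(t - 1)³: c_1 = σ_1/2 = -63/4, d_1 = (σ_2 - σ_1)/(6h_1) = 21/4, b_1 = Δ_1 - h_1(2σ_1 + σ_2)/6 = -5/2.

-15.7500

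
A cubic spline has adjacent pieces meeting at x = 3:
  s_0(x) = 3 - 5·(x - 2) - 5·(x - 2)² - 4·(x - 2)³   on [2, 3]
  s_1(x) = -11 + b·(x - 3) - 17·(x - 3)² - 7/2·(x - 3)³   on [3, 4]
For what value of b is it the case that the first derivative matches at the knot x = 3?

-27

s_0'(x) = -5 - 10·(x - 2) - 12·(x - 2)², so s_0'(3) = -27. On the right, s_1'(3) = b, so b = -27.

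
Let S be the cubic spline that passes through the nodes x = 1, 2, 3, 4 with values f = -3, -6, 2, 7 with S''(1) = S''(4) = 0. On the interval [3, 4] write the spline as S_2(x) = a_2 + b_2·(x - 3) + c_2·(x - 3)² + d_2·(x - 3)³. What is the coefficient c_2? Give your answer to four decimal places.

Write M_i for S''(x_i). With h_i = 1, 1, 1 and divided differences Δ_i = -3, 8, 5, the continuity of S' gives the tridiagonal system
  1·M_0 + 4·M_1 + 1·M_2 = 6(Δ_1 - Δ_0) = 66
  1·M_1 + 4·M_2 + 1·M_3 = 6(Δ_2 - Δ_1) = -18
Natural end conditions: M_0 = M_3 = 0.
Solving: M_0 = 0, M_1 = 94/5, M_2 = -46/5, M_3 = 0.
On [3, 4], with S_2(x) = a_2 + b_2·(x - 3) + c_2·(x - 3)² + d_2·(x - 3)³: c_2 = M_2/2 = -23/5, d_2 = (M_3 - M_2)/(6h_2) = 23/15, b_2 = Δ_2 - h_2(2M_2 + M_3)/6 = 121/15.

-4.6000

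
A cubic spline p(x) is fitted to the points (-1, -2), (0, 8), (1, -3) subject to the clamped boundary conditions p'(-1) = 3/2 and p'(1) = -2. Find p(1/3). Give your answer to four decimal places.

5.2037

With M_i denoting the second derivative at x_i, h_i = 1, 1, and Δ_i = (y_(i+1) − y_i)/h_i = 10, -11:
  1·M_0 + 4·M_1 + 1·M_2 = 6(Δ_1 - Δ_0) = -126
Clamped end conditions give two more equations: 2h_0·M_0 + h_0·M_1 = 6(Δ_0 - p'(-1)) = 51 and h_1·M_1 + 2h_1·M_2 = 6(p'(1) - Δ_1) = 54.
Hence M_0 = 221/4, M_1 = -119/2, M_2 = 227/4.
On [0, 1], p(x) = 8 - 5/8·x - 119/4·x² + 155/8·x³.
With x = 1/3: p(1/3) = 281/54.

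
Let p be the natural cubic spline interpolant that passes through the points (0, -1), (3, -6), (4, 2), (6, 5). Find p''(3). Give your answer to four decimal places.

With M_i denoting the second derivative at x_i, h_i = 3, 1, 2, and Δ_i = (y_(i+1) − y_i)/h_i = -5/3, 8, 3/2:
  3·M_0 + 8·M_1 + 1·M_2 = 6(Δ_1 - Δ_0) = 58
  1·M_1 + 6·M_2 + 2·M_3 = 6(Δ_2 - Δ_1) = -39
Natural end conditions: M_0 = M_3 = 0.
Hence M_0 = 0, M_1 = 387/47, M_2 = -370/47, M_3 = 0.

8.2340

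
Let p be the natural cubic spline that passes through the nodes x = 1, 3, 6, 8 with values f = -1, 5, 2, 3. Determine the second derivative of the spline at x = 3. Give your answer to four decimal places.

-2.9341

Let σ_i = p''(x_i). Step sizes h_i = 2, 3, 2; slopes of the chords Δ_i = (y_(i+1) - y_i)/h_i = 3, -1, 1/2.
  2·σ_0 + 10·σ_1 + 3·σ_2 = 6(Δ_1 - Δ_0) = -24
  3·σ_1 + 10·σ_2 + 2·σ_3 = 6(Δ_2 - Δ_1) = 9
Natural end conditions: σ_0 = σ_3 = 0.
Forward elimination and back-substitution give σ_0 = 0, σ_1 = -267/91, σ_2 = 162/91, σ_3 = 0.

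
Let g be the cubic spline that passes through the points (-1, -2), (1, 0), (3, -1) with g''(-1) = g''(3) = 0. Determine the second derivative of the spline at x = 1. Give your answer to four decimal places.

-1.1250

Write σ_i for g''(x_i). With h_i = 2, 2 and divided differences Δ_i = 1, -1/2, the continuity of g' gives the tridiagonal system
  2·σ_0 + 8·σ_1 + 2·σ_2 = 6(Δ_1 - Δ_0) = -9
Natural end conditions: σ_0 = σ_2 = 0.
Solving the tridiagonal system: σ_0 = 0, σ_1 = -9/8, σ_2 = 0.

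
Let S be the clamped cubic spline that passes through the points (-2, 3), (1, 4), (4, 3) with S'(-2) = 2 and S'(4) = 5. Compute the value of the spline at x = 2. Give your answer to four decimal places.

1.8519

With M_i denoting the second derivative at x_i, h_i = 3, 3, and Δ_i = (y_(i+1) − y_i)/h_i = 1/3, -1/3:
  3·M_0 + 12·M_1 + 3·M_2 = 6(Δ_1 - Δ_0) = -4
Clamped end conditions give two more equations: 2h_0·M_0 + h_0·M_1 = 6(Δ_0 - S'(-2)) = -10 and h_1·M_1 + 2h_1·M_2 = 6(S'(4) - Δ_1) = 32.
Hence M_0 = -5/6, M_1 = -5/3, M_2 = 37/6.
On [1, 4], S(x) = 4 - 7/4·(x - 1) - 5/6·(x - 1)² + 47/108·(x - 1)³.
With (x - 1) = 1: S(2) = 50/27.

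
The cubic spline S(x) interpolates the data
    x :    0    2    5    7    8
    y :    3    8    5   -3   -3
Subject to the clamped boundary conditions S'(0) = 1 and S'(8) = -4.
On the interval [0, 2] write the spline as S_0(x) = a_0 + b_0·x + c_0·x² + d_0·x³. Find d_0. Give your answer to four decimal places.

-0.4279

Let σ_i = S''(x_i). Step sizes h_i = 2, 3, 2, 1; slopes of the chords Δ_i = (y_(i+1) - y_i)/h_i = 5/2, -1, -4, 0.
  2·σ_0 + 10·σ_1 + 3·σ_2 = 6(Δ_1 - Δ_0) = -21
  3·σ_1 + 10·σ_2 + 2·σ_3 = 6(Δ_2 - Δ_1) = -18
  2·σ_2 + 6·σ_3 + 1·σ_4 = 6(Δ_3 - Δ_2) = 24
Clamped end conditions give two more equations: 2h_0·σ_0 + h_0·σ_1 = 6(Δ_0 - S'(0)) = 9 and h_3·σ_3 + 2h_3·σ_4 = 6(S'(8) - Δ_3) = -24.
Solving the tridiagonal system: σ_0 = 167/52, σ_1 = -25/13, σ_2 = -71/26, σ_3 = 98/13, σ_4 = -205/13.
On [0, 2], with S_0(x) = a_0 + b_0·x + c_0·x² + d_0·x³: c_0 = σ_0/2 = 167/104, d_0 = (σ_1 - σ_0)/(6h_0) = -89/208, b_0 = Δ_0 - h_0(2σ_0 + σ_1)/6 = 1.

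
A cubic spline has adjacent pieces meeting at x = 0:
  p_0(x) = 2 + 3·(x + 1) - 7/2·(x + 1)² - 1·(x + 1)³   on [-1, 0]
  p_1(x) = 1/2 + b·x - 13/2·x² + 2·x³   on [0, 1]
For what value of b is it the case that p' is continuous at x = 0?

-7

p_0'(x) = 3 - 7·(x + 1) - 3·(x + 1)², so p_0'(0) = -7. On the right, p_1'(0) = b, so b = -7.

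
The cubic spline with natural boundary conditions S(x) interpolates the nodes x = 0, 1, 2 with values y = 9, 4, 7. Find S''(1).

12

Write σ_i for S''(x_i). With h_i = 1, 1 and divided differences Δ_i = -5, 3, the continuity of S' gives the tridiagonal system
  1·σ_0 + 4·σ_1 + 1·σ_2 = 6(Δ_1 - Δ_0) = 48
Natural end conditions: σ_0 = σ_2 = 0.
Forward elimination and back-substitution give σ_0 = 0, σ_1 = 12, σ_2 = 0.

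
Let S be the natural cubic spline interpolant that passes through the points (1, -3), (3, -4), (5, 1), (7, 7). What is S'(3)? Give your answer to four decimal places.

Let m_i = S''(x_i). Step sizes h_i = 2, 2, 2; slopes of the chords Δ_i = (y_(i+1) - y_i)/h_i = -1/2, 5/2, 3.
  2·m_0 + 8·m_1 + 2·m_2 = 6(Δ_1 - Δ_0) = 18
  2·m_1 + 8·m_2 + 2·m_3 = 6(Δ_2 - Δ_1) = 3
Natural end conditions: m_0 = m_3 = 0.
Solving the tridiagonal system: m_0 = 0, m_1 = 23/10, m_2 = -1/5, m_3 = 0.
On [3, 5], S'(x) = b_1 + 2c_1·(x - 3) + 3d_1·(x - 3)² with b_1 = Δ_1 - h_1(2m_1 + m_2)/6 = 31/30, c_1 = m_1/2 = 23/20, d_1 = (m_2 - m_1)/(6h_1) = -5/24. So S'(3) = 31/30.

1.0333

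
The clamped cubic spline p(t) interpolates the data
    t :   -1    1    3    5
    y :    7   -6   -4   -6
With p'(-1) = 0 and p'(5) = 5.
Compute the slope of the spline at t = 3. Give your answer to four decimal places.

-0.2333

Write M_i for p''(x_i). With h_i = 2, 2, 2 and divided differences Δ_i = -13/2, 1, -1, the continuity of p' gives the tridiagonal system
  2·M_0 + 8·M_1 + 2·M_2 = 6(Δ_1 - Δ_0) = 45
  2·M_1 + 8·M_2 + 2·M_3 = 6(Δ_2 - Δ_1) = -12
Clamped end conditions give two more equations: 2h_0·M_0 + h_0·M_1 = 6(Δ_0 - p'(-1)) = -39 and h_2·M_2 + 2h_2·M_3 = 6(p'(5) - Δ_2) = 36.
Hence M_0 = -463/30, M_1 = 341/30, M_2 = -113/15, M_3 = 383/30.
On [3, 5], p'(t) = b_2 + 2c_2·(t - 3) + 3d_2·(t - 3)² with b_2 = Δ_2 - h_2(2M_2 + M_3)/6 = -7/30, c_2 = M_2/2 = -113/30, d_2 = (M_3 - M_2)/(6h_2) = 203/120. So p'(3) = -7/30.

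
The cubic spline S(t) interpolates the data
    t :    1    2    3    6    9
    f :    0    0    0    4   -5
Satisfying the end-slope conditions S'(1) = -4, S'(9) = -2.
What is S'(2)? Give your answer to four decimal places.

0.9375

Let σ_i = S''(x_i). Step sizes h_i = 1, 1, 3, 3; slopes of the chords Δ_i = (y_(i+1) - y_i)/h_i = 0, 0, 4/3, -3.
  1·σ_0 + 4·σ_1 + 1·σ_2 = 6(Δ_1 - Δ_0) = 0
  1·σ_1 + 8·σ_2 + 3·σ_3 = 6(Δ_2 - Δ_1) = 8
  3·σ_2 + 12·σ_3 + 3·σ_4 = 6(Δ_3 - Δ_2) = -26
Clamped end conditions give two more equations: 2h_0·σ_0 + h_0·σ_1 = 6(Δ_0 - S'(1)) = 24 and h_3·σ_3 + 2h_3·σ_4 = 6(S'(9) - Δ_3) = 6.
Forward elimination and back-substitution give σ_0 = 113/8, σ_1 = -17/4, σ_2 = 23/8, σ_3 = -43/12, σ_4 = 67/24.
On [2, 3], S'(t) = b_1 + 2c_1·(t - 2) + 3d_1·(t - 2)² with b_1 = Δ_1 - h_1(2σ_1 + σ_2)/6 = 15/16, c_1 = σ_1/2 = -17/8, d_1 = (σ_2 - σ_1)/(6h_1) = 19/16. So S'(2) = 15/16.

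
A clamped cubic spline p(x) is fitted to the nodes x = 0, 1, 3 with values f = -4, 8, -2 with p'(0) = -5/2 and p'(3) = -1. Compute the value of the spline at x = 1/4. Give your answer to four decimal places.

-2.9688

Put M_i = p'' at the i-th knot. Here h = (1, 2) and Δ = (12, -5), so the interior equations h_(i-1)·M_(i-1) + 2(h_(i-1)+h_i)·M_i + h_i·M_(i+1) = 6(Δ_i − Δ_(i-1)) read
  1·M_0 + 6·M_1 + 2·M_2 = 6(Δ_1 - Δ_0) = -102
Clamped end conditions give two more equations: 2h_0·M_0 + h_0·M_1 = 6(Δ_0 - p'(0)) = 87 and h_1·M_1 + 2h_1·M_2 = 6(p'(3) - Δ_1) = 24.
Solving: M_0 = 61, M_1 = -35, M_2 = 47/2.
On [0, 1], p(x) = -4 - 5/2·x + 61/2·x² - 16·x³.
With x = 1/4: p(1/4) = -95/32.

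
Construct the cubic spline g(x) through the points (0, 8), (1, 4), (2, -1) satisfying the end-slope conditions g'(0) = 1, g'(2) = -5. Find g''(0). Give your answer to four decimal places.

-16.5000

With σ_i denoting the second derivative at x_i, h_i = 1, 1, and Δ_i = (y_(i+1) − y_i)/h_i = -4, -5:
  1·σ_0 + 4·σ_1 + 1·σ_2 = 6(Δ_1 - Δ_0) = -6
Clamped end conditions give two more equations: 2h_0·σ_0 + h_0·σ_1 = 6(Δ_0 - g'(0)) = -30 and h_1·σ_1 + 2h_1·σ_2 = 6(g'(2) - Δ_1) = 0.
Forward elimination and back-substitution give σ_0 = -33/2, σ_1 = 3, σ_2 = -3/2.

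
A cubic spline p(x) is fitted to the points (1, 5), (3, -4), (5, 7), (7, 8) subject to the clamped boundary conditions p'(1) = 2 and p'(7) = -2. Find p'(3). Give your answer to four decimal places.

With σ_i denoting the second derivative at x_i, h_i = 2, 2, 2, and Δ_i = (y_(i+1) − y_i)/h_i = -9/2, 11/2, 1/2:
  2·σ_0 + 8·σ_1 + 2·σ_2 = 6(Δ_1 - Δ_0) = 60
  2·σ_1 + 8·σ_2 + 2·σ_3 = 6(Δ_2 - Δ_1) = -30
Clamped end conditions give two more equations: 2h_0·σ_0 + h_0·σ_1 = 6(Δ_0 - p'(1)) = -39 and h_2·σ_2 + 2h_2·σ_3 = 6(p'(7) - Δ_2) = -15.
Solving: σ_0 = -493/30, σ_1 = 401/30, σ_2 = -211/30, σ_3 = -7/30.
On [3, 5], p'(x) = b_1 + 2c_1·(x - 3) + 3d_1·(x - 3)² with b_1 = Δ_1 - h_1(2σ_1 + σ_2)/6 = -16/15, c_1 = σ_1/2 = 401/60, d_1 = (σ_2 - σ_1)/(6h_1) = -17/10. So p'(3) = -16/15.

-1.0667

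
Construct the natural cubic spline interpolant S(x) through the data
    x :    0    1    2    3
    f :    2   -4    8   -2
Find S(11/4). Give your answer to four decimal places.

2.1563

Write M_i for S''(x_i). With h_i = 1, 1, 1 and divided differences Δ_i = -6, 12, -10, the continuity of S' gives the tridiagonal system
  1·M_0 + 4·M_1 + 1·M_2 = 6(Δ_1 - Δ_0) = 108
  1·M_1 + 4·M_2 + 1·M_3 = 6(Δ_2 - Δ_1) = -132
Natural end conditions: M_0 = M_3 = 0.
Forward elimination and back-substitution give M_0 = 0, M_1 = 188/5, M_2 = -212/5, M_3 = 0.
On [2, 3], S(x) = 8 + 62/15·(x - 2) - 106/5·(x - 2)² + 106/15·(x - 2)³.
With (x - 2) = 3/4: S(11/4) = 69/32.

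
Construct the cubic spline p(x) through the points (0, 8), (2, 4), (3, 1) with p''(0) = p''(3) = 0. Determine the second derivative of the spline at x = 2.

Let M_i = p''(x_i). Step sizes h_i = 2, 1; slopes of the chords Δ_i = (y_(i+1) - y_i)/h_i = -2, -3.
  2·M_0 + 6·M_1 + 1·M_2 = 6(Δ_1 - Δ_0) = -6
Natural end conditions: M_0 = M_2 = 0.
Solving: M_0 = 0, M_1 = -1, M_2 = 0.

-1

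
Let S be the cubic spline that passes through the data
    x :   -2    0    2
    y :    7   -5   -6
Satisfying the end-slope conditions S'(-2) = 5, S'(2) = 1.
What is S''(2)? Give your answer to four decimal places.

Put M_i = S'' at the i-th knot. Here h = (2, 2) and Δ = (-6, -1/2), so the interior equations h_(i-1)·M_(i-1) + 2(h_(i-1)+h_i)·M_i + h_i·M_(i+1) = 6(Δ_i − Δ_(i-1)) read
  2·M_0 + 8·M_1 + 2·M_2 = 6(Δ_1 - Δ_0) = 33
Clamped end conditions give two more equations: 2h_0·M_0 + h_0·M_1 = 6(Δ_0 - S'(-2)) = -66 and h_1·M_1 + 2h_1·M_2 = 6(S'(2) - Δ_1) = 9.
Hence M_0 = -173/8, M_1 = 41/4, M_2 = -23/8.

-2.8750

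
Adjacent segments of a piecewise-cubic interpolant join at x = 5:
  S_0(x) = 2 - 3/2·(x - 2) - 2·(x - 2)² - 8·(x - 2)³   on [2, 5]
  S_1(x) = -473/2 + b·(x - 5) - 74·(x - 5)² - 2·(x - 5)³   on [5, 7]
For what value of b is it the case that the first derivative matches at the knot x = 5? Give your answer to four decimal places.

S_0'(x) = -3/2 - 4·(x - 2) - 24·(x - 2)², so S_0'(5) = -459/2. On the right, S_1'(5) = b, so b = -459/2.

-229.5000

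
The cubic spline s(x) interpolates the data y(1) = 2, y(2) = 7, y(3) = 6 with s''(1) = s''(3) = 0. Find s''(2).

Write m_i for s''(x_i). With h_i = 1, 1 and divided differences Δ_i = 5, -1, the continuity of s' gives the tridiagonal system
  1·m_0 + 4·m_1 + 1·m_2 = 6(Δ_1 - Δ_0) = -36
Natural end conditions: m_0 = m_2 = 0.
Hence m_0 = 0, m_1 = -9, m_2 = 0.

-9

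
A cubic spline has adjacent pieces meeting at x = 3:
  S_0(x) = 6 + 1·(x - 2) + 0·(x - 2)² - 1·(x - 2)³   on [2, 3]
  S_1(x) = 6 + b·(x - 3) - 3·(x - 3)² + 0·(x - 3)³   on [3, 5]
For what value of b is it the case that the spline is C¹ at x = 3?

-2

S_0'(x) = 1 + 0·(x - 2) - 3·(x - 2)², so S_0'(3) = -2. On the right, S_1'(3) = b, so b = -2.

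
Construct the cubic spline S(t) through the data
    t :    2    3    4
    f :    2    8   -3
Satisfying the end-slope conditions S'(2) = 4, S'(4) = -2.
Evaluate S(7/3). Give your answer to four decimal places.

4.4630

With m_i denoting the second derivative at x_i, h_i = 1, 1, and Δ_i = (y_(i+1) − y_i)/h_i = 6, -11:
  1·m_0 + 4·m_1 + 1·m_2 = 6(Δ_1 - Δ_0) = -102
Clamped end conditions give two more equations: 2h_0·m_0 + h_0·m_1 = 6(Δ_0 - S'(2)) = 12 and h_1·m_1 + 2h_1·m_2 = 6(S'(4) - Δ_1) = 54.
Solving: m_0 = 57/2, m_1 = -45, m_2 = 99/2.
On [2, 3], S(t) = 2 + 4·(t - 2) + 57/4·(t - 2)² - 49/4·(t - 2)³.
With (t - 2) = 1/3: S(7/3) = 241/54.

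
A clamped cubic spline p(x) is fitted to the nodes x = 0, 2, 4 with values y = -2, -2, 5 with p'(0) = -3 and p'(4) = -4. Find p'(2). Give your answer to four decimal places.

4.3750

With M_i denoting the second derivative at x_i, h_i = 2, 2, and Δ_i = (y_(i+1) − y_i)/h_i = 0, 7/2:
  2·M_0 + 8·M_1 + 2·M_2 = 6(Δ_1 - Δ_0) = 21
Clamped end conditions give two more equations: 2h_0·M_0 + h_0·M_1 = 6(Δ_0 - p'(0)) = 18 and h_1·M_1 + 2h_1·M_2 = 6(p'(4) - Δ_1) = -45.
Solving: M_0 = 13/8, M_1 = 23/4, M_2 = -113/8.
On [2, 4], p'(x) = b_1 + 2c_1·(x - 2) + 3d_1·(x - 2)² with b_1 = Δ_1 - h_1(2M_1 + M_2)/6 = 35/8, c_1 = M_1/2 = 23/8, d_1 = (M_2 - M_1)/(6h_1) = -53/32. So p'(2) = 35/8.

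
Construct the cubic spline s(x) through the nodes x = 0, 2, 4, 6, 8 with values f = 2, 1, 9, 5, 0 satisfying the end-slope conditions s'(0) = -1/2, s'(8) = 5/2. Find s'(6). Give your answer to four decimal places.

-4.5179

With σ_i denoting the second derivative at x_i, h_i = 2, 2, 2, 2, and Δ_i = (y_(i+1) − y_i)/h_i = -1/2, 4, -2, -5/2:
  2·σ_0 + 8·σ_1 + 2·σ_2 = 6(Δ_1 - Δ_0) = 27
  2·σ_1 + 8·σ_2 + 2·σ_3 = 6(Δ_2 - Δ_1) = -36
  2·σ_2 + 8·σ_3 + 2·σ_4 = 6(Δ_3 - Δ_2) = -3
Clamped end conditions give two more equations: 2h_0·σ_0 + h_0·σ_1 = 6(Δ_0 - s'(0)) = 0 and h_3·σ_3 + 2h_3·σ_4 = 6(s'(8) - Δ_3) = 30.
Solving the tridiagonal system: σ_0 = -153/56, σ_1 = 153/28, σ_2 = -45/8, σ_3 = -27/28, σ_4 = 447/56.
On [6, 8], s'(x) = b_3 + 2c_3·(x - 6) + 3d_3·(x - 6)² with b_3 = Δ_3 - h_3(2σ_3 + σ_4)/6 = -253/56, c_3 = σ_3/2 = -27/56, d_3 = (σ_4 - σ_3)/(6h_3) = 167/224. So s'(6) = -253/56.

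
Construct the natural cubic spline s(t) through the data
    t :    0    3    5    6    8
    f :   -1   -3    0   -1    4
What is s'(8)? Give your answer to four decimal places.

3.8824

With M_i denoting the second derivative at x_i, h_i = 3, 2, 1, 2, and Δ_i = (y_(i+1) − y_i)/h_i = -2/3, 3/2, -1, 5/2:
  3·M_0 + 10·M_1 + 2·M_2 = 6(Δ_1 - Δ_0) = 13
  2·M_1 + 6·M_2 + 1·M_3 = 6(Δ_2 - Δ_1) = -15
  1·M_2 + 6·M_3 + 2·M_4 = 6(Δ_3 - Δ_2) = 21
Natural end conditions: M_0 = M_4 = 0.
Solving the tridiagonal system: M_0 = 0, M_1 = 677/326, M_2 = -633/163, M_3 = 676/163, M_4 = 0.
On [6, 8], s'(t) = b_3 + 2c_3·(t - 6) + 3d_3·(t - 6)² with b_3 = Δ_3 - h_3(2M_3 + M_4)/6 = -259/978, c_3 = M_3/2 = 338/163, d_3 = (M_4 - M_3)/(6h_3) = -169/489. So s'(8) = 3797/978.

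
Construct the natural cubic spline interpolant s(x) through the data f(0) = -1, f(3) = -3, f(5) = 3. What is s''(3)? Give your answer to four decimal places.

2.2000

Write σ_i for s''(x_i). With h_i = 3, 2 and divided differences Δ_i = -2/3, 3, the continuity of s' gives the tridiagonal system
  3·σ_0 + 10·σ_1 + 2·σ_2 = 6(Δ_1 - Δ_0) = 22
Natural end conditions: σ_0 = σ_2 = 0.
Solving the tridiagonal system: σ_0 = 0, σ_1 = 11/5, σ_2 = 0.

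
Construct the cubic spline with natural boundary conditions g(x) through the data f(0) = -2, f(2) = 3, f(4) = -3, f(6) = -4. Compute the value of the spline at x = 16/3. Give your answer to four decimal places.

Let m_i = g''(x_i). Step sizes h_i = 2, 2, 2; slopes of the chords Δ_i = (y_(i+1) - y_i)/h_i = 5/2, -3, -1/2.
  2·m_0 + 8·m_1 + 2·m_2 = 6(Δ_1 - Δ_0) = -33
  2·m_1 + 8·m_2 + 2·m_3 = 6(Δ_2 - Δ_1) = 15
Natural end conditions: m_0 = m_3 = 0.
Forward elimination and back-substitution give m_0 = 0, m_1 = -49/10, m_2 = 31/10, m_3 = 0.
On [4, 6], g(x) = -3 - 77/30·(x - 4) + 31/20·(x - 4)² - 31/120·(x - 4)³.
With (x - 4) = 4/3: g(16/3) = -1733/405.

-4.2790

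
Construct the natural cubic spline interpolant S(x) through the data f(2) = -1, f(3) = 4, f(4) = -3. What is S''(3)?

-18

With m_i denoting the second derivative at x_i, h_i = 1, 1, and Δ_i = (y_(i+1) − y_i)/h_i = 5, -7:
  1·m_0 + 4·m_1 + 1·m_2 = 6(Δ_1 - Δ_0) = -72
Natural end conditions: m_0 = m_2 = 0.
Solving the tridiagonal system: m_0 = 0, m_1 = -18, m_2 = 0.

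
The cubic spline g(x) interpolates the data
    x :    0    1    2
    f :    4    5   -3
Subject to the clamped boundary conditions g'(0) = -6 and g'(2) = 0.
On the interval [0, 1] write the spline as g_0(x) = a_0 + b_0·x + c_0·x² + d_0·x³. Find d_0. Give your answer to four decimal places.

-11.7500

Write m_i for g''(x_i). With h_i = 1, 1 and divided differences Δ_i = 1, -8, the continuity of g' gives the tridiagonal system
  1·m_0 + 4·m_1 + 1·m_2 = 6(Δ_1 - Δ_0) = -54
Clamped end conditions give two more equations: 2h_0·m_0 + h_0·m_1 = 6(Δ_0 - g'(0)) = 42 and h_1·m_1 + 2h_1·m_2 = 6(g'(2) - Δ_1) = 48.
Solving the tridiagonal system: m_0 = 75/2, m_1 = -33, m_2 = 81/2.
On [0, 1], with g_0(x) = a_0 + b_0·x + c_0·x² + d_0·x³: c_0 = m_0/2 = 75/4, d_0 = (m_1 - m_0)/(6h_0) = -47/4, b_0 = Δ_0 - h_0(2m_0 + m_1)/6 = -6.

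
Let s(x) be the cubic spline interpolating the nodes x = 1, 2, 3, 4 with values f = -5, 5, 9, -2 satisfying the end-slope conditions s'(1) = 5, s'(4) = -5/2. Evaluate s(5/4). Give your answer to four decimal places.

Put M_i = s'' at the i-th knot. Here h = (1, 1, 1) and Δ = (10, 4, -11), so the interior equations h_(i-1)·M_(i-1) + 2(h_(i-1)+h_i)·M_i + h_i·M_(i+1) = 6(Δ_i − Δ_(i-1)) read
  1·M_0 + 4·M_1 + 1·M_2 = 6(Δ_1 - Δ_0) = -36
  1·M_1 + 4·M_2 + 1·M_3 = 6(Δ_2 - Δ_1) = -90
Clamped end conditions give two more equations: 2h_0·M_0 + h_0·M_1 = 6(Δ_0 - s'(1)) = 30 and h_2·M_2 + 2h_2·M_3 = 6(s'(4) - Δ_2) = 51.
Solving: M_0 = 89/5, M_1 = -28/5, M_2 = -157/5, M_3 = 206/5.
On [1, 2], s(x) = -5 + 5·(x - 1) + 89/10·(x - 1)² - 39/10·(x - 1)³.
With (x - 1) = 1/4: s(5/4) = -2083/640.

-3.2547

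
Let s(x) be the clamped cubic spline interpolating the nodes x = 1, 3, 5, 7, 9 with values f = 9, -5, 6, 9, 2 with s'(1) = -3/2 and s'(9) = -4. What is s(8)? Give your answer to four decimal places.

5.9777

Write M_i for s''(x_i). With h_i = 2, 2, 2, 2 and divided differences Δ_i = -7, 11/2, 3/2, -7/2, the continuity of s' gives the tridiagonal system
  2·M_0 + 8·M_1 + 2·M_2 = 6(Δ_1 - Δ_0) = 75
  2·M_1 + 8·M_2 + 2·M_3 = 6(Δ_2 - Δ_1) = -24
  2·M_2 + 8·M_3 + 2·M_4 = 6(Δ_3 - Δ_2) = -30
Clamped end conditions give two more equations: 2h_0·M_0 + h_0·M_1 = 6(Δ_0 - s'(1)) = -33 and h_3·M_3 + 2h_3·M_4 = 6(s'(9) - Δ_3) = -3.
Hence M_0 = -877/56, M_1 = 415/28, M_2 = -49/8, M_3 = -65/28, M_4 = 23/56.
On [7, 9], s(x) = 9 - 117/56·(x - 7) - 65/56·(x - 7)² + 51/224·(x - 7)³.
With (x - 7) = 1: s(8) = 1339/224.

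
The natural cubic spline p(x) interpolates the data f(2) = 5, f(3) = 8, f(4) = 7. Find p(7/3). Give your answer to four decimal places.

Put M_i = p'' at the i-th knot. Here h = (1, 1) and Δ = (3, -1), so the interior equations h_(i-1)·M_(i-1) + 2(h_(i-1)+h_i)·M_i + h_i·M_(i+1) = 6(Δ_i − Δ_(i-1)) read
  1·M_0 + 4·M_1 + 1·M_2 = 6(Δ_1 - Δ_0) = -24
Natural end conditions: M_0 = M_2 = 0.
Solving the tridiagonal system: M_0 = 0, M_1 = -6, M_2 = 0.
On [2, 3], p(x) = 5 + 4·(x - 2) + 0·(x - 2)² - 1·(x - 2)³.
With (x - 2) = 1/3: p(7/3) = 170/27.

6.2963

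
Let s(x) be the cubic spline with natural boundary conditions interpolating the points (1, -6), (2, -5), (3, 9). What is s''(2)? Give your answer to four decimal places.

19.5000

Write M_i for s''(x_i). With h_i = 1, 1 and divided differences Δ_i = 1, 14, the continuity of s' gives the tridiagonal system
  1·M_0 + 4·M_1 + 1·M_2 = 6(Δ_1 - Δ_0) = 78
Natural end conditions: M_0 = M_2 = 0.
Hence M_0 = 0, M_1 = 39/2, M_2 = 0.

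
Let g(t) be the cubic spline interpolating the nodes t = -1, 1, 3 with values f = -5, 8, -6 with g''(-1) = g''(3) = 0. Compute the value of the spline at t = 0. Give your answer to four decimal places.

Let σ_i = g''(x_i). Step sizes h_i = 2, 2; slopes of the chords Δ_i = (y_(i+1) - y_i)/h_i = 13/2, -7.
  2·σ_0 + 8·σ_1 + 2·σ_2 = 6(Δ_1 - Δ_0) = -81
Natural end conditions: σ_0 = σ_2 = 0.
Forward elimination and back-substitution give σ_0 = 0, σ_1 = -81/8, σ_2 = 0.
On [-1, 1], g(t) = -5 + 79/8·(t + 1) + 0·(t + 1)² - 27/32·(t + 1)³.
With (t + 1) = 1: g(0) = 129/32.

4.0313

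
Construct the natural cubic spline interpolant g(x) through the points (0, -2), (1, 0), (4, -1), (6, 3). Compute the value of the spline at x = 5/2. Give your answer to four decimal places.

Let M_i = g''(x_i). Step sizes h_i = 1, 3, 2; slopes of the chords Δ_i = (y_(i+1) - y_i)/h_i = 2, -1/3, 2.
  1·M_0 + 8·M_1 + 3·M_2 = 6(Δ_1 - Δ_0) = -14
  3·M_1 + 10·M_2 + 2·M_3 = 6(Δ_2 - Δ_1) = 14
Natural end conditions: M_0 = M_3 = 0.
Solving the tridiagonal system: M_0 = 0, M_1 = -182/71, M_2 = 154/71, M_3 = 0.
On [1, 4], g(x) = 0 + 244/213·(x - 1) - 91/71·(x - 1)² + 56/213·(x - 1)³.
With (x - 1) = 3/2: g(5/2) = -79/284.

-0.2782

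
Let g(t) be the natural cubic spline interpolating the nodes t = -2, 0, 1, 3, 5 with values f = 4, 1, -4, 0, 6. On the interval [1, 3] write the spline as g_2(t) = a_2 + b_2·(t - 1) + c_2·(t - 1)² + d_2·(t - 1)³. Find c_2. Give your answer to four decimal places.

4.1250

With M_i denoting the second derivative at x_i, h_i = 2, 1, 2, 2, and Δ_i = (y_(i+1) − y_i)/h_i = -3/2, -5, 2, 3:
  2·M_0 + 6·M_1 + 1·M_2 = 6(Δ_1 - Δ_0) = -21
  1·M_1 + 6·M_2 + 2·M_3 = 6(Δ_2 - Δ_1) = 42
  2·M_2 + 8·M_3 + 2·M_4 = 6(Δ_3 - Δ_2) = 6
Natural end conditions: M_0 = M_4 = 0.
Hence M_0 = 0, M_1 = -39/8, M_2 = 33/4, M_3 = -21/16, M_4 = 0.
On [1, 3], with g_2(t) = a_2 + b_2·(t - 1) + c_2·(t - 1)² + d_2·(t - 1)³: c_2 = M_2/2 = 33/8, d_2 = (M_3 - M_2)/(6h_2) = -51/64, b_2 = Δ_2 - h_2(2M_2 + M_3)/6 = -49/16.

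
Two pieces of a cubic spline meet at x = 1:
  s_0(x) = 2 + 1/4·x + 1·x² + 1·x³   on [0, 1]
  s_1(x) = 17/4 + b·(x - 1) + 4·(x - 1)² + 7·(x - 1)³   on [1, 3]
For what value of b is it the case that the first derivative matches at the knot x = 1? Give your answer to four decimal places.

s_0'(x) = 1/4 + 2·x + 3·x², so s_0'(1) = 21/4. On the right, s_1'(1) = b, so b = 21/4.

5.2500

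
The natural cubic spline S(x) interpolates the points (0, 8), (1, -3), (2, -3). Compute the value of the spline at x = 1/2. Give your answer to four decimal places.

1.4688

With σ_i denoting the second derivative at x_i, h_i = 1, 1, and Δ_i = (y_(i+1) − y_i)/h_i = -11, 0:
  1·σ_0 + 4·σ_1 + 1·σ_2 = 6(Δ_1 - Δ_0) = 66
Natural end conditions: σ_0 = σ_2 = 0.
Forward elimination and back-substitution give σ_0 = 0, σ_1 = 33/2, σ_2 = 0.
On [0, 1], S(x) = 8 - 55/4·x + 0·x² + 11/4·x³.
With x = 1/2: S(1/2) = 47/32.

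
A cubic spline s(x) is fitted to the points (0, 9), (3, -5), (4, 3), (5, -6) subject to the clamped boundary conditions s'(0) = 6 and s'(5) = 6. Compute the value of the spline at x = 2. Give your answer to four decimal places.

Let σ_i = s''(x_i). Step sizes h_i = 3, 1, 1; slopes of the chords Δ_i = (y_(i+1) - y_i)/h_i = -14/3, 8, -9.
  3·σ_0 + 8·σ_1 + 1·σ_2 = 6(Δ_1 - Δ_0) = 76
  1·σ_1 + 4·σ_2 + 1·σ_3 = 6(Δ_2 - Δ_1) = -102
Clamped end conditions give two more equations: 2h_0·σ_0 + h_0·σ_1 = 6(Δ_0 - s'(0)) = -64 and h_2·σ_2 + 2h_2·σ_3 = 6(s'(5) - Δ_2) = 90.
Solving: σ_0 = -1978/87, σ_1 = 700/29, σ_2 = -1418/29, σ_3 = 2014/29.
On [0, 3], s(x) = 9 + 6·x - 989/87·x² + 2039/783·x³.
With x = 2: s(2) = -2849/783.

-3.6386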